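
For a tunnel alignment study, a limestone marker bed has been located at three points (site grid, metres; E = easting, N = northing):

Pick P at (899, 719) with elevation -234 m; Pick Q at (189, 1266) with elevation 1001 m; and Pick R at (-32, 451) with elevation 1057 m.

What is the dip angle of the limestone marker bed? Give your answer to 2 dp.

56.65°

Two edge vectors: Pick P→Pick Q = (-710, 547, 1235), Pick P→Pick R = (-931, -268, 1291).
Normal n = (Pick P→Pick Q) × (Pick P→Pick R) = (1037157, -233175, 699537).
So ∂z/∂E = −n_x/n_z = −1.48263 and ∂z/∂N = −n_y/n_z = 0.33333.
Gradient magnitude |∇z| = √(a² + b²) = √(2.19820 + 0.11111) = 1.51964.
True dip = arctan(1.51964) = 56.65°, dipping toward ESE (azimuth ≈ 103°).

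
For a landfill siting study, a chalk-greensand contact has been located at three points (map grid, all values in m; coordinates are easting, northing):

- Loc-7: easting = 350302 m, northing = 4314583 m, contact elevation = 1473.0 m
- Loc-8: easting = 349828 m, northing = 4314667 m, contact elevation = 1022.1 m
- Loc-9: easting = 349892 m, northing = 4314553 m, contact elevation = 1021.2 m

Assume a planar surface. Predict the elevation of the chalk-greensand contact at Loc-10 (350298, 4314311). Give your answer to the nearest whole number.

1305 m

Let the plane be z = a·easting + b·northing + c.
Loc-8−Loc-7: −474a + 84b = −450.9;  Loc-9−Loc-7: −410a − 30b = −451.8.
Solving gives a = 1.05791615, b = 0.60181258.
Then c = 1473 − a·350302 − b·4314583 = −2965687.46.
At (350298, 4314311): z = 370585.9 + 2596406.6 − 2965687.46 = 1305.1 m.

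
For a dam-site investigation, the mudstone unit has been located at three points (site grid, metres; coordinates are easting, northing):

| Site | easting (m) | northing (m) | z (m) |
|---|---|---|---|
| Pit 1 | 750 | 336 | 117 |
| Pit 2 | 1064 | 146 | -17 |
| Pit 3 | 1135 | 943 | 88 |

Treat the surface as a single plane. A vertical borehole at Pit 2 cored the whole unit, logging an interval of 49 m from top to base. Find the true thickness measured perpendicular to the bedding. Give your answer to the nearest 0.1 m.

46.0 m

Two edge vectors: Pit 1→Pit 2 = (314, -190, -134), Pit 1→Pit 3 = (385, 607, -29).
Normal n = (Pit 1→Pit 2) × (Pit 1→Pit 3) = (86848, -42484, 263748).
So ∂z/∂easting = −n_x/n_z = −0.32928 and ∂z/∂northing = −n_y/n_z = 0.16108.
|∇z| = √(a²+b²) = 0.36657, so dip δ = arctan(0.36657) = 20.13°.
True thickness = vertical thickness × cos δ = 49 × cos 20.13° = 46.0 m.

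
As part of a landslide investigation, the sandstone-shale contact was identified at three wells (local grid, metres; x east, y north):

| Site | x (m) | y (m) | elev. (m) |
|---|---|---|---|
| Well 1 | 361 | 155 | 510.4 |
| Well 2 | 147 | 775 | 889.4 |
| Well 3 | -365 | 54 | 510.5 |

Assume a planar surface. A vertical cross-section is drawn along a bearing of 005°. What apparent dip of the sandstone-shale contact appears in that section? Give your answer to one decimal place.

Two edge vectors: Well 1→Well 2 = (-214, 620, 379), Well 1→Well 3 = (-726, -101, 0.1).
Normal n = (Well 1→Well 2) × (Well 1→Well 3) = (38341, -275132.6, 471734).
So ∂z/∂x = −n_x/n_z = −0.08128 and ∂z/∂y = −n_y/n_z = 0.58324.
Unit vector along 005° is (sin 5°, cos 5°) = (0.0872, 0.9962).
Slope in that direction = a·(0.0872) + b·(0.9962) = 0.57393.
Apparent dip = arctan|0.57393| = 29.9° (true dip is 30.5°, so apparent ≤ true as expected).

29.9°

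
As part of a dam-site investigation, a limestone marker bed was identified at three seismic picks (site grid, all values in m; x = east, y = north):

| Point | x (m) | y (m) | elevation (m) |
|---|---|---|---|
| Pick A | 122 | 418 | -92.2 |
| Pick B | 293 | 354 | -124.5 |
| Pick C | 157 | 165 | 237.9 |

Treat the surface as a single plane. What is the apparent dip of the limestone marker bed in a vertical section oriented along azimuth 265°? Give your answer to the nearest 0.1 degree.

Two edge vectors: Pick A→Pick B = (171, -64, -32.3), Pick A→Pick C = (35, -253, 330.1).
Normal n = (Pick A→Pick B) × (Pick A→Pick C) = (-29298.3, -57577.6, -41023).
So ∂z/∂x = −n_x/n_z = −0.71419 and ∂z/∂y = −n_y/n_z = −1.40354.
Unit vector along 265° is (sin 265°, cos 265°) = (-0.9962, -0.0872).
Slope in that direction = a·(-0.9962) + b·(-0.0872) = 0.83380.
Apparent dip = arctan|0.83380| = 39.8° (true dip is 57.6°, so apparent ≤ true as expected).

39.8°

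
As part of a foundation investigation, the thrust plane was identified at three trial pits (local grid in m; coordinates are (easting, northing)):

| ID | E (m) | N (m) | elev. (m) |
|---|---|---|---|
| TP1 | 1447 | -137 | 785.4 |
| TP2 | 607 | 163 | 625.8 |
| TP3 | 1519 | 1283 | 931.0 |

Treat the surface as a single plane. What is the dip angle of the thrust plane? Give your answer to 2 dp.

13.53°

Two edge vectors: TP1→TP2 = (-840, 300, -159.6), TP1→TP3 = (72, 1420, 145.6).
Normal n = (TP1→TP2) × (TP1→TP3) = (270312, 110812.8, -1214400).
So ∂z/∂E = −n_x/n_z = 0.22259 and ∂z/∂N = −n_y/n_z = 0.09125.
Gradient magnitude |∇z| = √(a² + b²) = √(0.04955 + 0.00833) = 0.24057.
True dip = arctan(0.24057) = 13.53°, dipping toward WSW (azimuth ≈ 248°).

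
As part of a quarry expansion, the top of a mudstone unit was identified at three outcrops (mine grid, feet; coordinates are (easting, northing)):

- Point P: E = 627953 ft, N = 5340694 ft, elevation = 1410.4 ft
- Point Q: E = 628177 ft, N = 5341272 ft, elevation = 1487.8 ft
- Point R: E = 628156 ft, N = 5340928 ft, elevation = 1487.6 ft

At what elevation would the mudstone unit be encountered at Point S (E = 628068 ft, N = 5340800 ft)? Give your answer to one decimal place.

Let the plane be z = a·E + b·N + c.
Point Q−Point P: 224a + 578b = 77.4;  Point R−Point P: 203a + 234b = 77.2.
Solving gives a = 0.408361317, b = −0.024347639.
Then c = 1410.4 − a·627953 − b·5340694 = −124988.03.
At (628068, 5340800): z = 256478.7 − 130035.9 − 124988.03 = 1454.8 ft.

1454.8 ft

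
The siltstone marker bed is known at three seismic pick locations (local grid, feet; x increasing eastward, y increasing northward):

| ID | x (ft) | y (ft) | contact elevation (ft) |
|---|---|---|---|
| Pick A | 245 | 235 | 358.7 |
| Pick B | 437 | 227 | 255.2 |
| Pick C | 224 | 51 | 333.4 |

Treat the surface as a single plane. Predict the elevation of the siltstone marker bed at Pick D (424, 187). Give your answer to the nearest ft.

Let the plane be z = a·x + b·y + c.
Pick B−Pick A: 192a − 8b = −103.5;  Pick C−Pick A: −21a − 184b = −25.3.
Solving gives a = −0.53081, b = 0.19808.
Then c = 358.7 − a·245 − b·235 = 442.20.
At (424, 187): z = −225.1 + 37.0 + 442.20 = 254.2 ft.

254 ft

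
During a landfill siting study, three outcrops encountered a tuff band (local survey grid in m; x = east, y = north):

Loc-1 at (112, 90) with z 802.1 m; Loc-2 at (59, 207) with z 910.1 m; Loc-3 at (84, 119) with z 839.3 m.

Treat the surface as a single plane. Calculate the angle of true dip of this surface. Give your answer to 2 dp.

42.82°

Let the plane be z = a·x + b·y + c.
Loc-2−Loc-1: −53a + 117b = 108;  Loc-3−Loc-1: −28a + 29b = 37.2.
Solving gives a = −0.70178, b = 0.60518.
Gradient magnitude |∇z| = √(a² + b²) = √(0.49250 + 0.36624) = 0.92668.
True dip = arctan(0.92668) = 42.82°, dipping toward SE (azimuth ≈ 131°).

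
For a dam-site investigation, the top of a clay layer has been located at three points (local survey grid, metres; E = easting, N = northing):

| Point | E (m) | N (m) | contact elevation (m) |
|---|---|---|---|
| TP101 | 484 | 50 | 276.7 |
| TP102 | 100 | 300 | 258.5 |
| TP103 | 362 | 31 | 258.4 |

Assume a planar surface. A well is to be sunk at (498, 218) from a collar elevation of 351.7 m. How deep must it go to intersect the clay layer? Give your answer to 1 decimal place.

Two edge vectors: TP101→TP102 = (-384, 250, -18.2), TP101→TP103 = (-122, -19, -18.3).
Normal n = (TP101→TP102) × (TP101→TP103) = (-4920.8, -4806.8, 37796).
So ∂z/∂E = −n_x/n_z = 0.13019 and ∂z/∂N = −n_y/n_z = 0.12718.
Intercept c from TP101: 276.7 − 63.01 − 6.36 = 207.33.
At (498, 218): z_contact = 64.84 + 27.72 + 207.33 = 299.89 m.
Depth below ground = 351.7 − 299.89 = 51.8 m.

51.8 m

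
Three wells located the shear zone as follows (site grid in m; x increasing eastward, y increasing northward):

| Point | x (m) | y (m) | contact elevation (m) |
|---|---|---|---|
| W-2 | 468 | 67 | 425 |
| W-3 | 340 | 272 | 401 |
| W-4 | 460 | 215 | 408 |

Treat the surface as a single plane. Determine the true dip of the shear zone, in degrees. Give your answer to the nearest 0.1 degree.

Two edge vectors: W-2→W-3 = (-128, 205, -24), W-2→W-4 = (-8, 148, -17).
Normal n = (W-2→W-3) × (W-2→W-4) = (67, -1984, -17304).
So ∂z/∂x = −n_x/n_z = 0.00387 and ∂z/∂y = −n_y/n_z = −0.11466.
Gradient magnitude |∇z| = √(a² + b²) = √(0.00001 + 0.01315) = 0.11472.
True dip = arctan(0.11472) = 6.5°, dipping toward N (azimuth ≈ 358°).

6.5°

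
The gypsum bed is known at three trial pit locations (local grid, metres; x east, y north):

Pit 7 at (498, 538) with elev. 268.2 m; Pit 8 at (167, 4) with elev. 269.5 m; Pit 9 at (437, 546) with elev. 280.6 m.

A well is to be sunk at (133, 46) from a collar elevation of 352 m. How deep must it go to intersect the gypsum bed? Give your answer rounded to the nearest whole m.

Two edge vectors: Pit 7→Pit 8 = (-331, -534, 1.3), Pit 7→Pit 9 = (-61, 8, 12.4).
Normal n = (Pit 7→Pit 8) × (Pit 7→Pit 9) = (-6632, 4025.1, -35222).
So ∂z/∂x = −n_x/n_z = −0.18829 and ∂z/∂y = −n_y/n_z = 0.11428.
Intercept c from Pit 7: 268.2 + 93.77 − 61.48 = 300.49.
At (133, 46): z_contact = −25.0 + 5.3 + 300.49 = 280.7 m.
Depth below ground = 352 − 280.7 = 71 m.

71 m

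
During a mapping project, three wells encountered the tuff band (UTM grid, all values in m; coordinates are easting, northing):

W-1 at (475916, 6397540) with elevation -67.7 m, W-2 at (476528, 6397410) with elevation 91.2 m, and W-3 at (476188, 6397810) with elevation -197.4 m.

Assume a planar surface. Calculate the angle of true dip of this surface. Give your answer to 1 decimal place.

32.0°

Two edge vectors: W-1→W-2 = (612, -130, 158.9), W-1→W-3 = (272, 270, -129.7).
Normal n = (W-1→W-2) × (W-1→W-3) = (-26042, 122597.2, 200600).
So ∂z/∂easting = −n_x/n_z = 0.12982 and ∂z/∂northing = −n_y/n_z = −0.61115.
Gradient magnitude |∇z| = √(a² + b²) = √(0.01685 + 0.37351) = 0.62479.
True dip = arctan(0.62479) = 32.0°, dipping toward NNW (azimuth ≈ 348°).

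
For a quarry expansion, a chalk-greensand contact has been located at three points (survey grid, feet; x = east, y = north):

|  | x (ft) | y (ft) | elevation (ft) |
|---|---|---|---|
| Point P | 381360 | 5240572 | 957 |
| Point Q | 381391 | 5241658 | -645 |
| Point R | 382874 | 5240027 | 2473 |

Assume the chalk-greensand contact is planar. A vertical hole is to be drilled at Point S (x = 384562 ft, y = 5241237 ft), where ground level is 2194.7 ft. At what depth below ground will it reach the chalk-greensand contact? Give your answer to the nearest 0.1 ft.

Let the plane be z = a·x + b·y + c.
Point Q−Point P: 31a + 1086b = −1602;  Point R−Point P: 1514a − 545b = 1516.
Solving gives a = 0.465526739, b = −1.488426638.
Then c = 957 − a·381360 − b·5240572 = 7623630.69.
At (384562, 5241237): z_contact = 179023.89 − 7801196.77 + 7623630.69 = 1457.81 ft.
Depth below ground = 2194.7 − 1457.81 = 736.9 ft.

736.9 ft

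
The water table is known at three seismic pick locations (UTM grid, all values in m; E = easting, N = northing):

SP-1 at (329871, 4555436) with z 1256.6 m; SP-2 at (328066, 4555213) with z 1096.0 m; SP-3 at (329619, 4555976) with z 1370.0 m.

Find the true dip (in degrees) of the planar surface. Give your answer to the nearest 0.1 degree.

Two edge vectors: SP-1→SP-2 = (-1805, -223, -160.6), SP-1→SP-3 = (-252, 540, 113.4).
Normal n = (SP-1→SP-2) × (SP-1→SP-3) = (61435.8, 245158.2, -1030896).
So ∂z/∂E = −n_x/n_z = 0.05959 and ∂z/∂N = −n_y/n_z = 0.23781.
Gradient magnitude |∇z| = √(a² + b²) = √(0.00355 + 0.05655) = 0.24516.
True dip = arctan(0.24516) = 13.8°, dipping toward SSW (azimuth ≈ 194°).

13.8°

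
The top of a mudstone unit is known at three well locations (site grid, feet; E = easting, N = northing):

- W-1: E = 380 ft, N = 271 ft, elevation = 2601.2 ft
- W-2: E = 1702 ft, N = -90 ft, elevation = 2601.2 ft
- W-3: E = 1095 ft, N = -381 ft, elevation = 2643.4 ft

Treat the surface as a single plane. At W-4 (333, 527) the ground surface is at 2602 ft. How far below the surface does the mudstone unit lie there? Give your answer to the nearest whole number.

Two edge vectors: W-1→W-2 = (1322, -361, 0), W-1→W-3 = (715, -652, 42.2).
Normal n = (W-1→W-2) × (W-1→W-3) = (-15234.2, -55788.4, -603829).
So ∂z/∂E = −n_x/n_z = −0.02523 and ∂z/∂N = −n_y/n_z = −0.09239.
Intercept c from W-1: 2601.2 + 9.59 + 25.04 = 2635.83.
At (333, 527): z_contact = −8.4 − 48.7 + 2635.83 = 2578.7 ft.
Depth below ground = 2602 − 2578.7 = 23 ft.

23 ft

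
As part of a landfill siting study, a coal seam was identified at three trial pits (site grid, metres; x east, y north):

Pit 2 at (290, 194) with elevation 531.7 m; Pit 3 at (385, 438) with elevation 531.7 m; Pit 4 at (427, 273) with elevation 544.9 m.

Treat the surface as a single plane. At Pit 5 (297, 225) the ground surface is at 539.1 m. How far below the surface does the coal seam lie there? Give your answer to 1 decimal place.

Let the plane be z = a·x + b·y + c.
Pit 3−Pit 2: 95a + 244b = 0;  Pit 4−Pit 2: 137a + 79b = 13.2.
Solving gives a = 0.12424, b = −0.04837.
Then c = 531.7 − a·290 − b·194 = 505.05.
At (297, 225): z_contact = 36.90 − 10.88 + 505.05 = 531.07 m.
Depth below ground = 539.1 − 531.07 = 8.0 m.

8.0 m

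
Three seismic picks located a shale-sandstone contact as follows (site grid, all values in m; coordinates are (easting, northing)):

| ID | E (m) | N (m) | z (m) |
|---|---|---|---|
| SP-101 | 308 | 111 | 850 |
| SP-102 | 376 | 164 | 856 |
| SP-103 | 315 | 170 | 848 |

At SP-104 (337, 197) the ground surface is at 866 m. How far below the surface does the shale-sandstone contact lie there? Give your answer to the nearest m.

17 m

Two edge vectors: SP-101→SP-102 = (68, 53, 6), SP-101→SP-103 = (7, 59, -2).
Normal n = (SP-101→SP-102) × (SP-101→SP-103) = (-460, 178, 3641).
So ∂z/∂E = −n_x/n_z = 0.12634 and ∂z/∂N = −n_y/n_z = −0.04889.
Intercept c from SP-101: 850 − 38.91 + 5.43 = 816.51.
At (337, 197): z_contact = 42.6 − 9.6 + 816.51 = 849.5 m.
Depth below ground = 866 − 849.5 = 17 m.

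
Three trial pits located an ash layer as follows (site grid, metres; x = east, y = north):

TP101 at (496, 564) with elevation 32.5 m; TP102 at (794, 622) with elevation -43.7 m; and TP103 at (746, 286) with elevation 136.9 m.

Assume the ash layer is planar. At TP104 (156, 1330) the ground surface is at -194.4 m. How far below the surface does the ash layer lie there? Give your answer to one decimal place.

Two edge vectors: TP101→TP102 = (298, 58, -76.2), TP101→TP103 = (250, -278, 104.4).
Normal n = (TP101→TP102) × (TP101→TP103) = (-15128.4, -50161.2, -97344).
So ∂z/∂x = −n_x/n_z = −0.155412 and ∂z/∂y = −n_y/n_z = −0.515298.
Intercept c from TP101: 32.5 + 77.08 + 290.63 = 400.21.
At (156, 1330): z_contact = −24.24 − 685.35 + 400.21 = -309.38 m.
Depth below ground = -194.4 − (-309.38) = 115.0 m.

115.0 m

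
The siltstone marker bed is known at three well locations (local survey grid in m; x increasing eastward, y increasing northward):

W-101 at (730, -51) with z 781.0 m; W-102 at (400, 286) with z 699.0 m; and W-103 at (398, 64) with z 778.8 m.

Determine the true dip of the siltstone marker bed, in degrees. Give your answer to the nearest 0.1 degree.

20.7°

Let the plane be z = a·x + b·y + c.
W-102−W-101: −330a + 337b = −82;  W-103−W-101: −332a + 115b = −2.2.
Solving gives a = −0.11752, b = −0.35840.
Gradient magnitude |∇z| = √(a² + b²) = √(0.01381 + 0.12845) = 0.37718.
True dip = arctan(0.37718) = 20.7°, dipping toward NNE (azimuth ≈ 018°).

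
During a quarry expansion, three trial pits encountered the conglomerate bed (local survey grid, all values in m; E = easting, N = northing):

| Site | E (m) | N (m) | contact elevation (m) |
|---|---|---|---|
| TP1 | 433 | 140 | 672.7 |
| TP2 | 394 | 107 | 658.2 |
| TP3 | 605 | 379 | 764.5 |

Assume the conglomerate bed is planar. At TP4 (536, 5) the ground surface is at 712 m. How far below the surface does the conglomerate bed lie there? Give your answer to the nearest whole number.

67 m

Let the plane be z = a·E + b·N + c.
TP2−TP1: −39a − 33b = −14.5;  TP3−TP1: 172a + 239b = 91.8.
Solving gives a = 0.11964, b = 0.29800.
Then c = 672.7 − a·433 − b·140 = 579.17.
At (536, 5): z_contact = 64.1 + 1.5 + 579.17 = 644.8 m.
Depth below ground = 712 − 644.8 = 67 m.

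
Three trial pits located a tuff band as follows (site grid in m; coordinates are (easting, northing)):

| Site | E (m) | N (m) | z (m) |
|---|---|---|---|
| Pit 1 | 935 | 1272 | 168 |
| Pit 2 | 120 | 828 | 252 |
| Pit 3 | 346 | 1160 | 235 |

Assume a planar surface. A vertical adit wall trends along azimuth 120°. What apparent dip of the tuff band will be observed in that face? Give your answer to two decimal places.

6.76°

Two edge vectors: Pit 1→Pit 2 = (-815, -444, 84), Pit 1→Pit 3 = (-589, -112, 67).
Normal n = (Pit 1→Pit 2) × (Pit 1→Pit 3) = (-20340, 5129, -170236).
So ∂z/∂E = −n_x/n_z = −0.11948 and ∂z/∂N = −n_y/n_z = 0.03013.
Unit vector along 120° is (sin 120°, cos 120°) = (0.8660, -0.5000).
Slope in that direction = a·(0.8660) + b·(-0.5000) = −0.11854.
Apparent dip = arctan|0.11854| = 6.76° (true dip is 7.0°, so apparent ≤ true as expected).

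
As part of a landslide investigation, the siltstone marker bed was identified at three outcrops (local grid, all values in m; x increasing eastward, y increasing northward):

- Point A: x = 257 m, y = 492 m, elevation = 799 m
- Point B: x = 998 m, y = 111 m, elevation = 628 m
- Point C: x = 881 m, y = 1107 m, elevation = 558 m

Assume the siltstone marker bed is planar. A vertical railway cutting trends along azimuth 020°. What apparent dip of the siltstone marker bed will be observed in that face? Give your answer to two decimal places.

11.01°

Two edge vectors: Point A→Point B = (741, -381, -171), Point A→Point C = (624, 615, -241).
Normal n = (Point A→Point B) × (Point A→Point C) = (196986, 71877, 693459).
So ∂z/∂x = −n_x/n_z = −0.28406 and ∂z/∂y = −n_y/n_z = −0.10365.
Unit vector along 020° is (sin 20°, cos 20°) = (0.3420, 0.9397).
Slope in that direction = a·(0.3420) + b·(0.9397) = −0.19455.
Apparent dip = arctan|0.19455| = 11.01° (true dip is 16.8°, so apparent ≤ true as expected).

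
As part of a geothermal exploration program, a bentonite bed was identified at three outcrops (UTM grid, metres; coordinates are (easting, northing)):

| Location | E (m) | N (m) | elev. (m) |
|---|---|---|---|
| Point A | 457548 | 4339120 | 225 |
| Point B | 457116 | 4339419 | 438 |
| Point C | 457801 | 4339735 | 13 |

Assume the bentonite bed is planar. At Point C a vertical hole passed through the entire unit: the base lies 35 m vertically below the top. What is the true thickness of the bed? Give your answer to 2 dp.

Let the plane be z = a·E + b·N + c.
Point B−Point A: −432a + 299b = 213;  Point C−Point A: 253a + 615b = −212.
Solving gives a = −0.56949, b = −0.11044.
|∇z| = √(a²+b²) = 0.58010, so dip δ = arctan(0.58010) = 30.12°.
True thickness = vertical thickness × cos δ = 35 × cos 30.12° = 30.27 m.

30.27 m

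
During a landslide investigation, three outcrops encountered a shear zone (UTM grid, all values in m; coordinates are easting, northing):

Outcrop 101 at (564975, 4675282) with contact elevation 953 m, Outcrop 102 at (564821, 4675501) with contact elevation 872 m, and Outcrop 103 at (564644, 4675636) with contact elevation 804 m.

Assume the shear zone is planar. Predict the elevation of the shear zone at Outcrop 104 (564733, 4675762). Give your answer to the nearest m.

796 m

Two edge vectors: Outcrop 101→Outcrop 102 = (-154, 219, -81), Outcrop 101→Outcrop 103 = (-331, 354, -149).
Normal n = (Outcrop 101→Outcrop 102) × (Outcrop 101→Outcrop 103) = (-3957, 3865, 17973).
So ∂z/∂easting = −n_x/n_z = 0.22016358 and ∂z/∂northing = −n_y/n_z = −0.21504479.
Intercept c from Outcrop 101: 953 − 124386.92 + 1005395.03 = 881961.12.
At (564733, 4675762): z = 124333.6 − 1005498.3 + 881961.12 = 796.5 m.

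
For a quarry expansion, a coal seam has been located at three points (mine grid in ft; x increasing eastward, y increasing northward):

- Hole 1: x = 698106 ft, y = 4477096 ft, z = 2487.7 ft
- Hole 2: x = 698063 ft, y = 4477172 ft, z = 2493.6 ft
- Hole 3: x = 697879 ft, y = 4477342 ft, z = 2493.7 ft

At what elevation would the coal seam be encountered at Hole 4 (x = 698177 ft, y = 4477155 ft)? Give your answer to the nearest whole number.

Two edge vectors: Hole 1→Hole 2 = (-43, 76, 5.9), Hole 1→Hole 3 = (-227, 246, 6).
Normal n = (Hole 1→Hole 2) × (Hole 1→Hole 3) = (-995.4, -1081.3, 6674).
So ∂z/∂x = −n_x/n_z = 0.14914594 and ∂z/∂y = −n_y/n_z = 0.16201678.
Intercept c from Hole 1: 2487.7 − 104119.68 − 725364.68 = −826996.66.
At (698177, 4477155): z = 104130.3 + 725374.2 − 826996.66 = 2507.8 ft.

2508 ft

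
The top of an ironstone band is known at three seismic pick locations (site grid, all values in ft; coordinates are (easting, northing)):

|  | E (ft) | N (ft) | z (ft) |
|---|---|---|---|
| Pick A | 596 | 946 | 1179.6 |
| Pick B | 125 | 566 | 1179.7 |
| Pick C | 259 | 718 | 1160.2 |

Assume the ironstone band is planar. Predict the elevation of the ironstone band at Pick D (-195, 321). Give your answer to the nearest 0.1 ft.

Two edge vectors: Pick A→Pick B = (-471, -380, 0.1), Pick A→Pick C = (-337, -228, -19.4).
Normal n = (Pick A→Pick B) × (Pick A→Pick C) = (7394.8, -9171.1, -20672).
So ∂z/∂E = −n_x/n_z = 0.35772 and ∂z/∂N = −n_y/n_z = −0.44365.
Intercept c from Pick A: 1179.6 − 213.20 + 419.69 = 1386.09.
At (-195, 321): z = −69.8 − 142.4 + 1386.09 = 1173.9 ft.

1173.9 ft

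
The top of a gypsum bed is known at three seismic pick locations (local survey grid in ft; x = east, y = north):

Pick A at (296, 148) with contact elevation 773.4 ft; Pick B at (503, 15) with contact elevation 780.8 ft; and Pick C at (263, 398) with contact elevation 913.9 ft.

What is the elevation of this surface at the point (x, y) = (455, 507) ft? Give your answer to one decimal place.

1064.7 ft

Two edge vectors: Pick A→Pick B = (207, -133, 7.4), Pick A→Pick C = (-33, 250, 140.5).
Normal n = (Pick A→Pick B) × (Pick A→Pick C) = (-20536.5, -29327.7, 47361).
So ∂z/∂x = −n_x/n_z = 0.43362 and ∂z/∂y = −n_y/n_z = 0.61924.
Intercept c from Pick A: 773.4 − 128.35 − 91.65 = 553.40.
At (455, 507): z = 197.3 + 314.0 + 553.40 = 1064.7 ft.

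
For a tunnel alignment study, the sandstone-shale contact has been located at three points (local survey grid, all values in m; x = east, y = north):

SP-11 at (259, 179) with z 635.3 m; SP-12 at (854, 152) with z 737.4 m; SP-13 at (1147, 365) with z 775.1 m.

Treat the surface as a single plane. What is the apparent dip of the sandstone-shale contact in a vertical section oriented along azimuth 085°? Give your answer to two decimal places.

9.29°

Two edge vectors: SP-11→SP-12 = (595, -27, 102.1), SP-11→SP-13 = (888, 186, 139.8).
Normal n = (SP-11→SP-12) × (SP-11→SP-13) = (-22765.2, 7483.8, 134646).
So ∂z/∂x = −n_x/n_z = 0.16907 and ∂z/∂y = −n_y/n_z = −0.05558.
Unit vector along 085° is (sin 85°, cos 85°) = (0.9962, 0.0872).
Slope in that direction = a·(0.9962) + b·(0.0872) = 0.16359.
Apparent dip = arctan|0.16359| = 9.29° (true dip is 10.1°, so apparent ≤ true as expected).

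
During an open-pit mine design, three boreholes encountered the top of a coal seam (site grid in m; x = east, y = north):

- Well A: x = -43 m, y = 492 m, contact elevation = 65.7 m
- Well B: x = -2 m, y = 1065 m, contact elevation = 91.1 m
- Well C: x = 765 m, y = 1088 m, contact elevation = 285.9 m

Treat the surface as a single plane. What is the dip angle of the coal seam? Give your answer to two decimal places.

14.28°

Let the plane be z = a·x + b·y + c.
Well B−Well A: 41a + 573b = 25.4;  Well C−Well A: 808a + 596b = 220.2.
Solving gives a = 0.25319, b = 0.02621.
Gradient magnitude |∇z| = √(a² + b²) = √(0.06411 + 0.00069) = 0.25454.
True dip = arctan(0.25454) = 14.28°, dipping toward W (azimuth ≈ 264°).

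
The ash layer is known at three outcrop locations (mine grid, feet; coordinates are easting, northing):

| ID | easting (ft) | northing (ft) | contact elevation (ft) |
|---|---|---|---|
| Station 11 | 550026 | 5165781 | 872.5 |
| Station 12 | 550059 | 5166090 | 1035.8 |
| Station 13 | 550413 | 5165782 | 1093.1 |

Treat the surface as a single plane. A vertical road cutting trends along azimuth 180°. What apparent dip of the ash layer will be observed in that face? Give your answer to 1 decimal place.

Let the plane be z = a·easting + b·northing + c.
Station 12−Station 11: 33a + 309b = 163.3;  Station 13−Station 11: 387a + 1b = 220.6.
Solving gives a = 0.56882, b = 0.46773.
Unit vector along 180° is (sin 180°, cos 180°) = (0.0000, -1.0000).
Slope in that direction = a·(0.0000) + b·(-1.0000) = −0.46773.
Apparent dip = arctan|0.46773| = 25.1° (true dip is 36.4°, so apparent ≤ true as expected).

25.1°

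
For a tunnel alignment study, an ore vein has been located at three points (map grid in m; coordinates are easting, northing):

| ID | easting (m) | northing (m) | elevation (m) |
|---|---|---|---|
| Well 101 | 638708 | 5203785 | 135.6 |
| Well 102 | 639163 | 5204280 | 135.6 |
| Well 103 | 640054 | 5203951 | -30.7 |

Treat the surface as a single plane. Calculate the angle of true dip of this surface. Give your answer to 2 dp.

Let the plane be z = a·easting + b·northing + c.
Well 102−Well 101: 455a + 495b = 0;  Well 103−Well 101: 1346a + 166b = −166.3.
Solving gives a = −0.13935, b = 0.12809.
Gradient magnitude |∇z| = √(a² + b²) = √(0.01942 + 0.01641) = 0.18927.
True dip = arctan(0.18927) = 10.72°, dipping toward SE (azimuth ≈ 133°).

10.72°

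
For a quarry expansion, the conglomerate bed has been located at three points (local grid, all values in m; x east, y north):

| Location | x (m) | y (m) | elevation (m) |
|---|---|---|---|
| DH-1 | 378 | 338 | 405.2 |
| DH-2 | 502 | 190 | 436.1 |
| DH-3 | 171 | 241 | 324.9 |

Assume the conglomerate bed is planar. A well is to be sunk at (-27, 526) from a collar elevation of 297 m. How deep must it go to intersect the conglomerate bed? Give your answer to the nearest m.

17 m

Let the plane be z = a·x + b·y + c.
DH-2−DH-1: 124a − 148b = 30.9;  DH-3−DH-1: −207a − 97b = −80.3.
Solving gives a = 0.34881, b = 0.08346.
Then c = 405.2 − a·378 − b·338 = 245.14.
At (-27, 526): z_contact = −9.4 + 43.9 + 245.14 = 279.6 m.
Depth below ground = 297 − 279.6 = 17 m.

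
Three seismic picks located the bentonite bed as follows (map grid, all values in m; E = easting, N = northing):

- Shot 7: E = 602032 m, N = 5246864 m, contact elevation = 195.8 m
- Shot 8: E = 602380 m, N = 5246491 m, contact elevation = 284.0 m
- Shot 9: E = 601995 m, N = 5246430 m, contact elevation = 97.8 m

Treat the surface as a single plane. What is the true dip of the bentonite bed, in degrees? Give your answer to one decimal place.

26.2°

Let the plane be z = a·E + b·N + c.
Shot 8−Shot 7: 348a − 373b = 88.2;  Shot 9−Shot 7: −37a − 434b = −98.
Solving gives a = 0.45399, b = 0.18710.
Gradient magnitude |∇z| = √(a² + b²) = √(0.20611 + 0.03501) = 0.49104.
True dip = arctan(0.49104) = 26.2°, dipping toward WSW (azimuth ≈ 248°).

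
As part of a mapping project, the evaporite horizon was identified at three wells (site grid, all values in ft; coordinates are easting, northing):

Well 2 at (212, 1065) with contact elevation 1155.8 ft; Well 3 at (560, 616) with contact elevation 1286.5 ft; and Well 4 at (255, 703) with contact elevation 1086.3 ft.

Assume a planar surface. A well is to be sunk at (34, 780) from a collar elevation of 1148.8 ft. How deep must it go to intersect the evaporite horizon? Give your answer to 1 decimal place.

203.7 ft

Let the plane be z = a·easting + b·northing + c.
Well 3−Well 2: 348a − 449b = 130.7;  Well 4−Well 2: 43a − 362b = −69.5.
Solving gives a = 0.736099, b = 0.279426.
Then c = 1155.8 − a·212 − b·1065 = 702.16.
At (34, 780): z_contact = 25.03 + 217.95 + 702.16 = 945.14 ft.
Depth below ground = 1148.8 − 945.14 = 203.7 ft.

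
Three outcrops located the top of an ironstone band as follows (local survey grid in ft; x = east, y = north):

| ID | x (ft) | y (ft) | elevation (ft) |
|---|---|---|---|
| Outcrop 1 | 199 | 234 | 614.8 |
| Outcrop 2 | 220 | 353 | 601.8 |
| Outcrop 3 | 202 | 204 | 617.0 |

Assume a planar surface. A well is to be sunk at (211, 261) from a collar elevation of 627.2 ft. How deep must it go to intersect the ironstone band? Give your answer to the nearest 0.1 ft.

Two edge vectors: Outcrop 1→Outcrop 2 = (21, 119, -13), Outcrop 1→Outcrop 3 = (3, -30, 2.2).
Normal n = (Outcrop 1→Outcrop 2) × (Outcrop 1→Outcrop 3) = (-128.2, -85.2, -987).
So ∂z/∂x = −n_x/n_z = −0.12989 and ∂z/∂y = −n_y/n_z = −0.08632.
Intercept c from Outcrop 1: 614.8 + 25.85 + 20.20 = 660.85.
At (211, 261): z_contact = −27.41 − 22.53 + 660.85 = 610.91 ft.
Depth below ground = 627.2 − 610.91 = 16.3 ft.

16.3 ft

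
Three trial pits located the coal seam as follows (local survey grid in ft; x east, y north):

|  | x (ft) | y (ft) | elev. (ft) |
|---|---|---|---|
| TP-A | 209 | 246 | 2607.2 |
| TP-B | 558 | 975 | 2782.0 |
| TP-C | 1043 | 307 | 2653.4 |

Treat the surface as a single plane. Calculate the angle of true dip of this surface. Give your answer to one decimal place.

12.7°

Let the plane be z = a·x + b·y + c.
TP-B−TP-A: 349a + 729b = 174.8;  TP-C−TP-A: 834a + 61b = 46.2.
Solving gives a = 0.03923, b = 0.22100.
Gradient magnitude |∇z| = √(a² + b²) = √(0.00154 + 0.04884) = 0.22445.
True dip = arctan(0.22445) = 12.7°, dipping toward S (azimuth ≈ 190°).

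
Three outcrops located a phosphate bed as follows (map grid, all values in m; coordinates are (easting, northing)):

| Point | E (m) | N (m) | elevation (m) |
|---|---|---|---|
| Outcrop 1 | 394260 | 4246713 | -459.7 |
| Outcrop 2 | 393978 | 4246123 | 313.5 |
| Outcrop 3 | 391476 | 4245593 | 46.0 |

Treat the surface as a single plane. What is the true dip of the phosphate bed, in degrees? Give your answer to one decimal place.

57.6°

Let the plane be z = a·E + b·N + c.
Outcrop 2−Outcrop 1: −282a − 590b = 773.2;  Outcrop 3−Outcrop 1: −2784a − 1120b = 505.7.
Solving gives a = 0.42784, b = −1.51500.
Gradient magnitude |∇z| = √(a² + b²) = √(0.18305 + 2.29523) = 1.57425.
True dip = arctan(1.57425) = 57.6°, dipping toward NNW (azimuth ≈ 344°).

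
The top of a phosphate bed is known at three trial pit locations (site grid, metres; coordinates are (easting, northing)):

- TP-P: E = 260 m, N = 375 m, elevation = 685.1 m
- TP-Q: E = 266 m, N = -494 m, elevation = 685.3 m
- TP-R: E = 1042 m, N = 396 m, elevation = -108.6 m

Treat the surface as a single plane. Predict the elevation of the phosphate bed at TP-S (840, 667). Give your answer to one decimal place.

94.4 m

Two edge vectors: TP-P→TP-Q = (6, -869, 0.2), TP-P→TP-R = (782, 21, -793.7).
Normal n = (TP-P→TP-Q) × (TP-P→TP-R) = (689721.1, 4918.6, 679684).
So ∂z/∂E = −n_x/n_z = −1.014767 and ∂z/∂N = −n_y/n_z = −0.007237.
Intercept c from TP-P: 685.1 + 263.84 + 2.71 = 951.65.
At (840, 667): z = −852.4 − 4.8 + 951.65 = 94.4 m.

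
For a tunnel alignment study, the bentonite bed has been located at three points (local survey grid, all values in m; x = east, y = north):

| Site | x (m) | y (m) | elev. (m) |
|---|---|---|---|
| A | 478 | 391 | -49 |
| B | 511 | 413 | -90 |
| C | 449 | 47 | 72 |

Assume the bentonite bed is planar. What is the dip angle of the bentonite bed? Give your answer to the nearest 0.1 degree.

Let the plane be z = a·x + b·y + c.
B−A: 33a + 22b = −41;  C−A: −29a − 344b = 121.
Solving gives a = −1.06795, b = −0.26171.
Gradient magnitude |∇z| = √(a² + b²) = √(1.14051 + 0.06849) = 1.09955.
True dip = arctan(1.09955) = 47.7°, dipping toward ENE (azimuth ≈ 076°).

47.7°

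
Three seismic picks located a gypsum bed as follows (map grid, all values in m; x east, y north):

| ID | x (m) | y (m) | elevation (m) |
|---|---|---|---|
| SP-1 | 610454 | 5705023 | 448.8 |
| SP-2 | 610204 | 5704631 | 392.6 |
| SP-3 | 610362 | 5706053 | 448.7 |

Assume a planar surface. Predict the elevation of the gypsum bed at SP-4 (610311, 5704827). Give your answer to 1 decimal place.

Let the plane be z = a·x + b·y + c.
SP-2−SP-1: −250a − 392b = −56.2;  SP-3−SP-1: −92a + 1030b = −0.1.
Solving gives a = 0.197317110, b = 0.017527353.
Then c = 448.8 − a·610454 − b·5705023 = −219998.17.
At (610311, 5704827): z = 120424.8 + 99990.5 − 219998.17 = 417.1 m.

417.1 m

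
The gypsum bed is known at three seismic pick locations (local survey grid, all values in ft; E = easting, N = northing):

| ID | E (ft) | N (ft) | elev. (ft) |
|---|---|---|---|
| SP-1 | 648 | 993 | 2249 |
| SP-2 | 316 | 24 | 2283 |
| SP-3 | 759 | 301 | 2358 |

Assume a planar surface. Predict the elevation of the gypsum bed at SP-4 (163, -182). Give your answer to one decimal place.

2270.2 ft

Let the plane be z = a·E + b·N + c.
SP-2−SP-1: −332a − 969b = 34;  SP-3−SP-1: 111a − 692b = 109.
Solving gives a = 0.24338, b = −0.11848.
Then c = 2249 − a·648 − b·993 = 2208.94.
At (163, -182): z = 39.7 + 21.6 + 2208.94 = 2270.2 ft.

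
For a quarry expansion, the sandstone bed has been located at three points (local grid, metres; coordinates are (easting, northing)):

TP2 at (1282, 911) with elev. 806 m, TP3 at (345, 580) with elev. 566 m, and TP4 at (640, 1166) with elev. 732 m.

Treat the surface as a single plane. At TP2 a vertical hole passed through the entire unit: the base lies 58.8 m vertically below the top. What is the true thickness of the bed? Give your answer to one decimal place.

Let the plane be z = a·E + b·N + c.
TP3−TP2: −937a − 331b = −240;  TP4−TP2: −642a + 255b = −74.
Solving gives a = 0.18982, b = 0.18772.
|∇z| = √(a²+b²) = 0.26697, so dip δ = arctan(0.26697) = 14.95°.
True thickness = vertical thickness × cos δ = 58.8 × cos 14.95° = 56.8 m.

56.8 m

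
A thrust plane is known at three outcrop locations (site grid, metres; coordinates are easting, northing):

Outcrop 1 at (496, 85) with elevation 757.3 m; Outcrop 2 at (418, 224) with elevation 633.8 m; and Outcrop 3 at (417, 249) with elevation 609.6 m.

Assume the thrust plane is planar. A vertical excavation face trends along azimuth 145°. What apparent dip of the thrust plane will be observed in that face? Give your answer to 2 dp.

Let the plane be z = a·easting + b·northing + c.
Outcrop 2−Outcrop 1: −78a + 139b = −123.5;  Outcrop 3−Outcrop 1: −79a + 164b = −147.7.
Solving gives a = −0.15257, b = −0.97410.
Unit vector along 145° is (sin 145°, cos 145°) = (0.5736, -0.8192).
Slope in that direction = a·(0.5736) + b·(-0.8192) = 0.71043.
Apparent dip = arctan|0.71043| = 35.39° (true dip is 44.6°, so apparent ≤ true as expected).

35.39°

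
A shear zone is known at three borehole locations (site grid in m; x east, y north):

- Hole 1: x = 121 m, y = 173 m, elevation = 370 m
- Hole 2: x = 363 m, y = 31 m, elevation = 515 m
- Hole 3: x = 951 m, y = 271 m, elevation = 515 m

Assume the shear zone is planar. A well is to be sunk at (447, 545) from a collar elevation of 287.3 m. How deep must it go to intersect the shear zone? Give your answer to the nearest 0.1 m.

Two edge vectors: Hole 1→Hole 2 = (242, -142, 145), Hole 1→Hole 3 = (830, 98, 145).
Normal n = (Hole 1→Hole 2) × (Hole 1→Hole 3) = (-34800, 85260, 141576).
So ∂z/∂x = −n_x/n_z = 0.24580 and ∂z/∂y = −n_y/n_z = −0.60222.
Intercept c from Hole 1: 370 − 29.74 + 104.18 = 444.44.
At (447, 545): z_contact = 109.87 − 328.21 + 444.44 = 226.11 m.
Depth below ground = 287.3 − 226.11 = 61.2 m.

61.2 m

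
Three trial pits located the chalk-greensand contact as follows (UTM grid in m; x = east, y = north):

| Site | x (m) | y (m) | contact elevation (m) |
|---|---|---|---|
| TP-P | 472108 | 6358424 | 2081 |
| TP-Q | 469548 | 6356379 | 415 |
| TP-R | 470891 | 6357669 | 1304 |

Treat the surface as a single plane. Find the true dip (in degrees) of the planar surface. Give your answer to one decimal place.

30.9°

Let the plane be z = a·x + b·y + c.
TP-Q−TP-P: −2560a − 2045b = −1666;  TP-R−TP-P: −1217a − 755b = −777.
Solving gives a = 0.59560, b = 0.06907.
Gradient magnitude |∇z| = √(a² + b²) = √(0.35474 + 0.00477) = 0.59960.
True dip = arctan(0.59960) = 30.9°, dipping toward W (azimuth ≈ 263°).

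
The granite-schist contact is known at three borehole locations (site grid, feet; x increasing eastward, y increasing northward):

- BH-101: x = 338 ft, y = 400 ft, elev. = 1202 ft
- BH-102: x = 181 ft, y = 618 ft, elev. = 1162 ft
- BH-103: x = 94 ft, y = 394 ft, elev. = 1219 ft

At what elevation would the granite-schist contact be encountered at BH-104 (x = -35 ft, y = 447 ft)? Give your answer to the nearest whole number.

1215 ft

Let the plane be z = a·x + b·y + c.
BH-102−BH-101: −157a + 218b = −40;  BH-103−BH-101: −244a − 6b = 17.
Solving gives a = −0.06403, b = −0.22960.
Then c = 1202 − a·338 − b·400 = 1315.48.
At (-35, 447): z = 2.2 − 102.6 + 1315.48 = 1215.1 ft.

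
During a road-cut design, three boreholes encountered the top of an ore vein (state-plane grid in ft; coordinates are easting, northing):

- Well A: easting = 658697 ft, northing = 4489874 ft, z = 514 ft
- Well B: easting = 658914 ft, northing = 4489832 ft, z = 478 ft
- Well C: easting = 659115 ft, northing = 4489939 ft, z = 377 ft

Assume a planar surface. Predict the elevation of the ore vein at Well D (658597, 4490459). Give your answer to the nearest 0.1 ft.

Let the plane be z = a·easting + b·northing + c.
Well B−Well A: 217a − 42b = −36;  Well C−Well A: 418a + 65b = −137.
Solving gives a = −0.255645747, b = −0.463693503.
Then c = 514 − a·658697 − b·4489874 = 2250832.49.
At (658597, 4490459): z = −168367.5 − 2082196.7 + 2250832.49 = 268.3 ft.

268.3 ft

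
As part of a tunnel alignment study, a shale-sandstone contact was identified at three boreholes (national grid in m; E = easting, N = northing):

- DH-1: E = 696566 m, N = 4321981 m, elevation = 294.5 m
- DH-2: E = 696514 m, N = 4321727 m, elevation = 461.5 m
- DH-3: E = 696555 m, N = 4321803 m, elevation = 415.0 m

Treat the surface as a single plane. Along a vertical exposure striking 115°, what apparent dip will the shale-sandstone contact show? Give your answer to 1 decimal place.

Let the plane be z = a·E + b·N + c.
DH-2−DH-1: −52a − 254b = 167;  DH-3−DH-1: −11a − 178b = 120.5.
Solving gives a = 0.13634, b = −0.68539.
Unit vector along 115° is (sin 115°, cos 115°) = (0.9063, -0.4226).
Slope in that direction = a·(0.9063) + b·(-0.4226) = 0.41322.
Apparent dip = arctan|0.41322| = 22.5° (true dip is 34.9°, so apparent ≤ true as expected).

22.5°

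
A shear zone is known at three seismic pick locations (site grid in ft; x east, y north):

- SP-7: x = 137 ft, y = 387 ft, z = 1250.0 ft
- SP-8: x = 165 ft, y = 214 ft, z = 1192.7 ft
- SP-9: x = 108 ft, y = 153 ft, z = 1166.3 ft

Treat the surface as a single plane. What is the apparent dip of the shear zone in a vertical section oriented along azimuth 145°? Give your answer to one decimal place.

13.0°

Two edge vectors: SP-7→SP-8 = (28, -173, -57.3), SP-7→SP-9 = (-29, -234, -83.7).
Normal n = (SP-7→SP-8) × (SP-7→SP-9) = (1071.9, 4005.3, -11569).
So ∂z/∂x = −n_x/n_z = 0.09265 and ∂z/∂y = −n_y/n_z = 0.34621.
Unit vector along 145° is (sin 145°, cos 145°) = (0.5736, -0.8192).
Slope in that direction = a·(0.5736) + b·(-0.8192) = −0.23045.
Apparent dip = arctan|0.23045| = 13.0° (true dip is 19.7°, so apparent ≤ true as expected).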